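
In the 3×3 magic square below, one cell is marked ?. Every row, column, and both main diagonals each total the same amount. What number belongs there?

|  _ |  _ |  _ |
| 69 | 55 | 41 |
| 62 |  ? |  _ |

Row 2 is complete and sums to 165; that is the magic constant.
Column 1: 69 + 62 + ? = 165, so (1,1) = 34.
From main diagonal, 165 − (34 + 55) gives (3,3) = 76.
Anti-diagonal needs 165; the known cells sum to 117, so (1,3) = 48.
Row 1 needs 165; the known cells sum to 82, so (1,2) = 83.
Using row 3: 62 + 76 + ? → (3,2) = 165 − 138 = 27.

27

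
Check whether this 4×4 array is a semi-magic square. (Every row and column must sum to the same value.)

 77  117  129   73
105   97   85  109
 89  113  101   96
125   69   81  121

Row 1: 77 + 117 + 129 + 73 = 396.
Row 2: 105 + 97 + 85 + 109 = 396.
Row 3: 89 + 113 + 101 + 96 = 399.
Row 4: 125 + 69 + 81 + 121 = 396.
Column 1: 77 + 105 + 89 + 125 = 396.
Column 2: 117 + 97 + 113 + 69 = 396.
Column 3: 129 + 85 + 101 + 81 = 396.
Column 4: 73 + 109 + 96 + 121 = 399.

No — column 3 sums to 396 but row 3 sums to 399.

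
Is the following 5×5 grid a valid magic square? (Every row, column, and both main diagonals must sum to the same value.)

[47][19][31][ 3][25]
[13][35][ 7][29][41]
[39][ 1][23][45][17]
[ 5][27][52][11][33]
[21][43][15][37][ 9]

No — column 3 sums to 128 but row 3 sums to 125.

Row 1: 47 + 19 + 31 + 3 + 25 = 125.
Row 2: 13 + 35 + 7 + 29 + 41 = 125.
Row 3: 39 + 1 + 23 + 45 + 17 = 125.
Row 4: 5 + 27 + 52 + 11 + 33 = 128.
Row 5: 21 + 43 + 15 + 37 + 9 = 125.
Column 1: 47 + 13 + 39 + 5 + 21 = 125.
Column 2: 19 + 35 + 1 + 27 + 43 = 125.
Column 3: 31 + 7 + 23 + 52 + 15 = 128.
Column 4: 3 + 29 + 45 + 11 + 37 = 125.
Column 5: 25 + 41 + 17 + 33 + 9 = 125.
Main diagonal: 47 + 35 + 23 + 11 + 9 = 125.
Anti-diagonal: 25 + 29 + 23 + 27 + 21 = 125.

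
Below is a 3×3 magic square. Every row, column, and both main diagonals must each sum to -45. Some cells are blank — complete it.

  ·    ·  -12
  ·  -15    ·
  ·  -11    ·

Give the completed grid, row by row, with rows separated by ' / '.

Using column 2: -15 + (-11) + ? → (1,2) = -45 − (-26) = -19.
Anti-diagonal: -12 + (-15) + ? = -45, so (3,1) = -18.
Row 1: -19 + (-12) + ? = -45, so (1,1) = -14.
Row 3: -18 + (-11) + ? = -45, so (3,3) = -16.
From column 1, -45 − (-14 + (-18)) gives (2,1) = -13.
Using column 3: -12 + (-16) + ? → (2,3) = -45 − (-28) = -17.

-14 -19 -12 / -13 -15 -17 / -18 -11 -16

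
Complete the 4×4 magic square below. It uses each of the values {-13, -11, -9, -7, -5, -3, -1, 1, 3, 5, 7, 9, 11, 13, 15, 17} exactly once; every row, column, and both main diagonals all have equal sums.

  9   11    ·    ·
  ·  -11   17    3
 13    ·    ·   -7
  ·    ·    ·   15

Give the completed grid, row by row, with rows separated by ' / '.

The 16 entries sum to 32, so each line sums to 32/4 = 8.
Row 2 must total 8; the given cells sum to 9, so (2,1) = -1.
The remaining cell in column 1 is (4,1) = 8 − 21 = -13.
The remaining cell in column 4 is (1,4) = 8 − 11 = -3.
From main diagonal, 8 − (9 + (-11) + 15) gives (3,3) = -5.
Anti-diagonal must total 8; the given cells sum to 1, so (3,2) = 7.
Row 1 needs 8; the known cells sum to 17, so (1,3) = -9.
Column 2 must total 8; the given cells sum to 7, so (4,2) = 1.
Column 3 must total 8; the given cells sum to 3, so (4,3) = 5.

9 11 -9 -3 / -1 -11 17 3 / 13 7 -5 -7 / -13 1 5 15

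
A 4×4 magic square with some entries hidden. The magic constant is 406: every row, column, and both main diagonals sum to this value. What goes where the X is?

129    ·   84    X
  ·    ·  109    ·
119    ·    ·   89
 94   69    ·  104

79

Using row 4: 94 + 69 + 104 + ? → (4,3) = 406 − 267 = 139.
Column 1 needs 406; the known cells sum to 342, so (2,1) = 64.
Column 3 needs 406; the known cells sum to 332, so (3,3) = 74.
Main diagonal: 129 + 74 + 104 + ? = 406, so (2,2) = 99.
The remaining cell in row 2 is (2,4) = 406 − 272 = 134.
Using row 3: 119 + 74 + 89 + ? → (3,2) = 406 − 282 = 124.
From column 2, 406 − (99 + 124 + 69) gives (1,2) = 114.
Column 4: 134 + 89 + 104 + ? = 406, so (1,4) = 79.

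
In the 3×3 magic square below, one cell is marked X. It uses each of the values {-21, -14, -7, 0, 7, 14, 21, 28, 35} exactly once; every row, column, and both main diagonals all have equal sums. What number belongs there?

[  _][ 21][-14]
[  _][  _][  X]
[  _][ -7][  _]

The 9 entries sum to 63, so each line sums to 63/3 = 21.
Using row 1: 21 + (-14) + ? → (1,1) = 21 − 7 = 14.
Column 2: 21 + (-7) + ? = 21, so (2,2) = 7.
Using main diagonal: 14 + 7 + ? → (3,3) = 21 − 21 = 0.
Anti-diagonal needs 21; the known cells sum to -7, so (3,1) = 28.
The remaining cell in column 1 is (2,1) = 21 − 42 = -21.
Using column 3: -14 + 0 + ? → (2,3) = 21 − (-14) = 35.

35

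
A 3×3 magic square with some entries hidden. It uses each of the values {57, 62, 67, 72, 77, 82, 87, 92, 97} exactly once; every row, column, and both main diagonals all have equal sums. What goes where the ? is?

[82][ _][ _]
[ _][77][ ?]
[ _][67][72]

The 9 entries sum to 693, so each line sums to 693/3 = 231.
Row 3: 67 + 72 + ? = 231, so (3,1) = 92.
From column 1, 231 − (82 + 92) gives (2,1) = 57.
Using column 2: 77 + 67 + ? → (1,2) = 231 − 144 = 87.
From anti-diagonal, 231 − (77 + 92) gives (1,3) = 62.
Row 2: 57 + 77 + ? = 231, so (2,3) = 97.

97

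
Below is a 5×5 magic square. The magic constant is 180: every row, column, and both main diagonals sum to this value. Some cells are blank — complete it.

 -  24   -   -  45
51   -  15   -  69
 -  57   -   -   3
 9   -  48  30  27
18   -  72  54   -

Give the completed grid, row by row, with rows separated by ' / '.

42 24 6 63 45 / 51 33 15 12 69 / 60 57 39 21 3 / 9 66 48 30 27 / 18 0 72 54 36

From row 4, 180 − (9 + 48 + 30 + 27) gives (4,2) = 66.
The remaining cell in column 5 is (5,5) = 180 − 144 = 36.
Row 5 needs 180; the known cells sum to 180, so (5,2) = 0.
From column 2, 180 − (24 + 57 + 66 + 0) gives (2,2) = 33.
Row 2 must total 180; the given cells sum to 168, so (2,4) = 12.
Anti-diagonal: 45 + 12 + 66 + 18 + ? = 180, so (3,3) = 39.
Column 3 needs 180; the known cells sum to 174, so (1,3) = 6.
The remaining cell in main diagonal is (1,1) = 180 − 138 = 42.
Using row 1: 42 + 24 + 6 + 45 + ? → (1,4) = 180 − 117 = 63.
Column 1 must total 180; the given cells sum to 120, so (3,1) = 60.
Column 4 needs 180; the known cells sum to 159, so (3,4) = 21.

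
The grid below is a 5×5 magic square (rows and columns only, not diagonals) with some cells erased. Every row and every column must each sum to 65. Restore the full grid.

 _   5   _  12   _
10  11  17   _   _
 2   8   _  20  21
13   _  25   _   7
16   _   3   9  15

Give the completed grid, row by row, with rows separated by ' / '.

Using row 3: 2 + 8 + 20 + 21 + ? → (3,3) = 65 − 51 = 14.
Row 5 must total 65; the given cells sum to 43, so (5,2) = 22.
Column 1: 10 + 2 + 13 + 16 + ? = 65, so (1,1) = 24.
Column 2 must total 65; the given cells sum to 46, so (4,2) = 19.
From column 3, 65 − (17 + 14 + 25 + 3) gives (1,3) = 6.
From row 1, 65 − (24 + 5 + 6 + 12) gives (1,5) = 18.
Row 4: 13 + 19 + 25 + 7 + ? = 65, so (4,4) = 1.
Column 4 must total 65; the given cells sum to 42, so (2,4) = 23.
The remaining cell in column 5 is (2,5) = 65 − 61 = 4.

24 5 6 12 18 / 10 11 17 23 4 / 2 8 14 20 21 / 13 19 25 1 7 / 16 22 3 9 15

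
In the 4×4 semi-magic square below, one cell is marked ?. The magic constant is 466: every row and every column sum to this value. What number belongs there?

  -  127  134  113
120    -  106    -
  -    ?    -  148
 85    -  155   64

Row 1 must total 466; the given cells sum to 374, so (1,1) = 92.
Using row 4: 85 + 155 + 64 + ? → (4,2) = 466 − 304 = 162.
From column 1, 466 − (92 + 120 + 85) gives (3,1) = 169.
The remaining cell in column 3 is (3,3) = 466 − 395 = 71.
From column 4, 466 − (113 + 148 + 64) gives (2,4) = 141.
Using row 2: 120 + 106 + 141 + ? → (2,2) = 466 − 367 = 99.
Using row 3: 169 + 71 + 148 + ? → (3,2) = 466 − 388 = 78.

78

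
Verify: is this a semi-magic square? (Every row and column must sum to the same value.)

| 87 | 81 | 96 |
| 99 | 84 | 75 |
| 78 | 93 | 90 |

No — column 3 sums to 261 but column 2 sums to 258.

Row 1: 87 + 81 + 96 = 264.
Row 2: 99 + 84 + 75 = 258.
Row 3: 78 + 93 + 90 = 261.
Column 1: 87 + 99 + 78 = 264.
Column 2: 81 + 84 + 93 = 258.
Column 3: 96 + 75 + 90 = 261.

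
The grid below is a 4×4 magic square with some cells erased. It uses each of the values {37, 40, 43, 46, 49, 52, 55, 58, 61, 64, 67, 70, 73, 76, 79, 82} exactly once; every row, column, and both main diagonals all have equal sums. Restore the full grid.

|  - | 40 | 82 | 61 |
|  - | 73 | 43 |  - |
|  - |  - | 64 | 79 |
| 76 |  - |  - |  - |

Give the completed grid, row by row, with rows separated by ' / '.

The 16 entries sum to 952, so each line sums to 952/4 = 238.
Row 1 must total 238; the given cells sum to 183, so (1,1) = 55.
Column 3 must total 238; the given cells sum to 189, so (4,3) = 49.
Main diagonal must total 238; the given cells sum to 192, so (4,4) = 46.
Anti-diagonal needs 238; the known cells sum to 180, so (3,2) = 58.
Row 3 must total 238; the given cells sum to 201, so (3,1) = 37.
The remaining cell in row 4 is (4,2) = 238 − 171 = 67.
Column 1: 55 + 37 + 76 + ? = 238, so (2,1) = 70.
Column 4: 61 + 79 + 46 + ? = 238, so (2,4) = 52.

55 40 82 61 / 70 73 43 52 / 37 58 64 79 / 76 67 49 46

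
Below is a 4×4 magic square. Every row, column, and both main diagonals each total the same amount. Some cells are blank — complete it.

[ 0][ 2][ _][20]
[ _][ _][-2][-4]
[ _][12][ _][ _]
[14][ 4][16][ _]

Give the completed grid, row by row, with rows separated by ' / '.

0 2 22 20 / 24 26 -2 -4 / 6 12 8 18 / 14 4 16 10

Anti-diagonal is already complete: 20 + -2 + 12 + 14 = 44, so that is the magic constant.
The remaining cell in row 1 is (1,3) = 44 − 22 = 22.
Row 4 needs 44; the known cells sum to 34, so (4,4) = 10.
From column 2, 44 − (2 + 12 + 4) gives (2,2) = 26.
Using column 3: 22 + (-2) + 16 + ? → (3,3) = 44 − 36 = 8.
Using column 4: 20 + (-4) + 10 + ? → (3,4) = 44 − 26 = 18.
From row 2, 44 − (26 + (-2) + (-4)) gives (2,1) = 24.
Row 3 must total 44; the given cells sum to 38, so (3,1) = 6.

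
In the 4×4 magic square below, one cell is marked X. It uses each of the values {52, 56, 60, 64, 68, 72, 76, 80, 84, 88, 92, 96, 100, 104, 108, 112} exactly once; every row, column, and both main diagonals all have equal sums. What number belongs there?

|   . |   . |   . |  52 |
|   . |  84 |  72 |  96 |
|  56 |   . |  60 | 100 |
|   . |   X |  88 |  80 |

68

The 16 entries sum to 1312, so each line sums to 1312/4 = 328.
Row 2 must total 328; the given cells sum to 252, so (2,1) = 76.
From row 3, 328 − (56 + 60 + 100) gives (3,2) = 112.
Column 3: 72 + 60 + 88 + ? = 328, so (1,3) = 108.
Main diagonal needs 328; the known cells sum to 224, so (1,1) = 104.
Using anti-diagonal: 52 + 72 + 112 + ? → (4,1) = 328 − 236 = 92.
Row 1 needs 328; the known cells sum to 264, so (1,2) = 64.
Row 4: 92 + 88 + 80 + ? = 328, so (4,2) = 68.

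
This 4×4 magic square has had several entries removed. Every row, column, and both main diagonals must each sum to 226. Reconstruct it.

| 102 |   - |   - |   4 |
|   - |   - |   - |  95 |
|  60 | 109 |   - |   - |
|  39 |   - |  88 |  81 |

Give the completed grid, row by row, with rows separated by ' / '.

102 67 53 4 / 25 32 74 95 / 60 109 11 46 / 39 18 88 81

Using row 4: 39 + 88 + 81 + ? → (4,2) = 226 − 208 = 18.
The remaining cell in column 1 is (2,1) = 226 − 201 = 25.
Using column 4: 4 + 95 + 81 + ? → (3,4) = 226 − 180 = 46.
The remaining cell in anti-diagonal is (2,3) = 226 − 152 = 74.
From row 2, 226 − (25 + 74 + 95) gives (2,2) = 32.
From row 3, 226 − (60 + 109 + 46) gives (3,3) = 11.
Column 2: 32 + 109 + 18 + ? = 226, so (1,2) = 67.
Using column 3: 74 + 11 + 88 + ? → (1,3) = 226 − 173 = 53.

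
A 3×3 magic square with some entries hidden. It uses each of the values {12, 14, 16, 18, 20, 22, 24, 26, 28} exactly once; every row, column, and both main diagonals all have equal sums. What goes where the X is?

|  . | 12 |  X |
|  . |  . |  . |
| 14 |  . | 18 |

26

The 9 entries sum to 180, so each line sums to 180/3 = 60.
Row 3 needs 60; the known cells sum to 32, so (3,2) = 28.
The remaining cell in column 2 is (2,2) = 60 − 40 = 20.
The remaining cell in main diagonal is (1,1) = 60 − 38 = 22.
Anti-diagonal needs 60; the known cells sum to 34, so (1,3) = 26.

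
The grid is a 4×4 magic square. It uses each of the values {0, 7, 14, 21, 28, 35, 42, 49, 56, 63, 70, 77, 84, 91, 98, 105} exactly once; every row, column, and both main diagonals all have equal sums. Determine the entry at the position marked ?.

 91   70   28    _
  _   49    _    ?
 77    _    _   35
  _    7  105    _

98

The 16 entries sum to 840, so each line sums to 840/4 = 210.
Using row 1: 91 + 70 + 28 + ? → (1,4) = 210 − 189 = 21.
The remaining cell in column 2 is (3,2) = 210 − 126 = 84.
Row 3 must total 210; the given cells sum to 196, so (3,3) = 14.
From column 3, 210 − (28 + 14 + 105) gives (2,3) = 63.
Main diagonal needs 210; the known cells sum to 154, so (4,4) = 56.
Anti-diagonal needs 210; the known cells sum to 168, so (4,1) = 42.
From column 1, 210 − (91 + 77 + 42) gives (2,1) = 0.
Column 4 must total 210; the given cells sum to 112, so (2,4) = 98.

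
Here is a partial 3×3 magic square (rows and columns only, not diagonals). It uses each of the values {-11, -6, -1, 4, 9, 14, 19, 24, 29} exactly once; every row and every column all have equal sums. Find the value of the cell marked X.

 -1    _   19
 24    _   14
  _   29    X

-6

The 9 entries sum to 81, so each line sums to 81/3 = 27.
From row 1, 27 − (-1 + 19) gives (1,2) = 9.
Row 2 needs 27; the known cells sum to 38, so (2,2) = -11.
The remaining cell in column 1 is (3,1) = 27 − 23 = 4.
From column 3, 27 − (19 + 14) gives (3,3) = -6.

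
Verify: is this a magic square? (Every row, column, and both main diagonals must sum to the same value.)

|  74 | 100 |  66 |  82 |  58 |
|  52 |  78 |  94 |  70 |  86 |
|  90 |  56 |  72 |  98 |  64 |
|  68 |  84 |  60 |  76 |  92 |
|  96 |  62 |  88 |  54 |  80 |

Row 1: 74 + 100 + 66 + 82 + 58 = 380.
Row 2: 52 + 78 + 94 + 70 + 86 = 380.
Row 3: 90 + 56 + 72 + 98 + 64 = 380.
Row 4: 68 + 84 + 60 + 76 + 92 = 380.
Row 5: 96 + 62 + 88 + 54 + 80 = 380.
Column 1: 74 + 52 + 90 + 68 + 96 = 380.
Column 2: 100 + 78 + 56 + 84 + 62 = 380.
Column 3: 66 + 94 + 72 + 60 + 88 = 380.
Column 4: 82 + 70 + 98 + 76 + 54 = 380.
Column 5: 58 + 86 + 64 + 92 + 80 = 380.
Main diagonal: 74 + 78 + 72 + 76 + 80 = 380.
Anti-diagonal: 58 + 70 + 72 + 84 + 96 = 380.
All lines sum to 380.

Yes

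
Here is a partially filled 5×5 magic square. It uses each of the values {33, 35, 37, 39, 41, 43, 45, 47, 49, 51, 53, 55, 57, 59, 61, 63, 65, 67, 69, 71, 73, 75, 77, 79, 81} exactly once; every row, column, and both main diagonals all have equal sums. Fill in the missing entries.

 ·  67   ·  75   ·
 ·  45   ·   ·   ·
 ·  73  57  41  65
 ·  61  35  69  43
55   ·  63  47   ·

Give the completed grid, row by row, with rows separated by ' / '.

33 67 51 75 59 / 71 45 79 53 37 / 49 73 57 41 65 / 77 61 35 69 43 / 55 39 63 47 81

The 25 entries sum to 1425, so each line sums to 1425/5 = 285.
Using row 3: 73 + 57 + 41 + 65 + ? → (3,1) = 285 − 236 = 49.
Row 4 needs 285; the known cells sum to 208, so (4,1) = 77.
Column 2 must total 285; the given cells sum to 246, so (5,2) = 39.
Column 4 must total 285; the given cells sum to 232, so (2,4) = 53.
Anti-diagonal: 53 + 57 + 61 + 55 + ? = 285, so (1,5) = 59.
Row 5: 55 + 39 + 63 + 47 + ? = 285, so (5,5) = 81.
Using column 5: 59 + 65 + 43 + 81 + ? → (2,5) = 285 − 248 = 37.
Main diagonal: 45 + 57 + 69 + 81 + ? = 285, so (1,1) = 33.
Row 1 needs 285; the known cells sum to 234, so (1,3) = 51.
From column 1, 285 − (33 + 49 + 77 + 55) gives (2,1) = 71.
The remaining cell in column 3 is (2,3) = 285 − 206 = 79.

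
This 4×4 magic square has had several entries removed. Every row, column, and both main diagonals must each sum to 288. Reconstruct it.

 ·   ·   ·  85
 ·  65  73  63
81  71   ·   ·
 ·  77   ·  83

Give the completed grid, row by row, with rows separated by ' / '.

Row 2 needs 288; the known cells sum to 201, so (2,1) = 87.
From column 2, 288 − (65 + 71 + 77) gives (1,2) = 75.
Using column 4: 85 + 63 + 83 + ? → (3,4) = 288 − 231 = 57.
The remaining cell in anti-diagonal is (4,1) = 288 − 229 = 59.
Row 3 needs 288; the known cells sum to 209, so (3,3) = 79.
The remaining cell in row 4 is (4,3) = 288 − 219 = 69.
The remaining cell in column 1 is (1,1) = 288 − 227 = 61.
From column 3, 288 − (73 + 79 + 69) gives (1,3) = 67.

61 75 67 85 / 87 65 73 63 / 81 71 79 57 / 59 77 69 83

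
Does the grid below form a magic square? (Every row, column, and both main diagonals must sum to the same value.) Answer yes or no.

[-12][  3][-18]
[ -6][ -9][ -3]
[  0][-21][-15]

Row 1: -12 + 3 + (-18) = -27.
Row 2: -6 + (-9) + (-3) = -18.
Row 3: 0 + (-21) + (-15) = -36.
Column 1: -12 + (-6) + 0 = -18.
Column 2: 3 + (-9) + (-21) = -27.
Column 3: -18 + (-3) + (-15) = -36.
Main diagonal: -12 + (-9) + (-15) = -36.
Anti-diagonal: -18 + (-9) + 0 = -27.

No — row 1 sums to -27 but column 1 sums to -18.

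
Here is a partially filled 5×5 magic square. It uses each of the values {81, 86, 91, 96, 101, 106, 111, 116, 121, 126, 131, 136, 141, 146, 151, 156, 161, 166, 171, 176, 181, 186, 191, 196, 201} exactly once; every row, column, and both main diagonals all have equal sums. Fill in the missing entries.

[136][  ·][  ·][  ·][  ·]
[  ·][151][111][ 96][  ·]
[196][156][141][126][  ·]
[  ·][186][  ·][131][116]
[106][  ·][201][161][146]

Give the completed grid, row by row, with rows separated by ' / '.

136 121 81 191 176 / 166 151 111 96 181 / 196 156 141 126 86 / 101 186 171 131 116 / 106 91 201 161 146

The 25 entries sum to 3525, so each line sums to 3525/5 = 705.
From row 3, 705 − (196 + 156 + 141 + 126) gives (3,5) = 86.
The remaining cell in row 5 is (5,2) = 705 − 614 = 91.
Column 2 must total 705; the given cells sum to 584, so (1,2) = 121.
Column 4 must total 705; the given cells sum to 514, so (1,4) = 191.
From anti-diagonal, 705 − (96 + 141 + 186 + 106) gives (1,5) = 176.
From row 1, 705 − (136 + 121 + 191 + 176) gives (1,3) = 81.
Column 3 must total 705; the given cells sum to 534, so (4,3) = 171.
The remaining cell in column 5 is (2,5) = 705 − 524 = 181.
Row 2 must total 705; the given cells sum to 539, so (2,1) = 166.
Row 4 must total 705; the given cells sum to 604, so (4,1) = 101.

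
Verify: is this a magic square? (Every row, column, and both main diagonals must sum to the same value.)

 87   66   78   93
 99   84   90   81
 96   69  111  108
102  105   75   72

Row 1: 87 + 66 + 78 + 93 = 324.
Row 2: 99 + 84 + 90 + 81 = 354.
Row 3: 96 + 69 + 111 + 108 = 384.
Row 4: 102 + 105 + 75 + 72 = 354.
Column 1: 87 + 99 + 96 + 102 = 384.
Column 2: 66 + 84 + 69 + 105 = 324.
Column 3: 78 + 90 + 111 + 75 = 354.
Column 4: 93 + 81 + 108 + 72 = 354.
Main diagonal: 87 + 84 + 111 + 72 = 354.
Anti-diagonal: 93 + 90 + 69 + 102 = 354.

No — row 1 sums to 324 but main diagonal sums to 354.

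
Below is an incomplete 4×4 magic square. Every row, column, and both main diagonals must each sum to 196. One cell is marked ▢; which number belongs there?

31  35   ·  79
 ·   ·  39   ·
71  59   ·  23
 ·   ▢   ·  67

47

Row 1: 31 + 35 + 79 + ? = 196, so (1,3) = 51.
From row 3, 196 − (71 + 59 + 23) gives (3,3) = 43.
From column 3, 196 − (51 + 39 + 43) gives (4,3) = 63.
The remaining cell in column 4 is (2,4) = 196 − 169 = 27.
Main diagonal needs 196; the known cells sum to 141, so (2,2) = 55.
From anti-diagonal, 196 − (79 + 39 + 59) gives (4,1) = 19.
Row 2 needs 196; the known cells sum to 121, so (2,1) = 75.
From row 4, 196 − (19 + 63 + 67) gives (4,2) = 47.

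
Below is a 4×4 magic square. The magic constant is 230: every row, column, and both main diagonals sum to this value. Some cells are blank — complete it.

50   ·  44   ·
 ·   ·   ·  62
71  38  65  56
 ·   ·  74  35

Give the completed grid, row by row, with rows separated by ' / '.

50 59 44 77 / 41 80 47 62 / 71 38 65 56 / 68 53 74 35

Column 3: 44 + 65 + 74 + ? = 230, so (2,3) = 47.
The remaining cell in column 4 is (1,4) = 230 − 153 = 77.
Main diagonal: 50 + 65 + 35 + ? = 230, so (2,2) = 80.
Anti-diagonal needs 230; the known cells sum to 162, so (4,1) = 68.
From row 1, 230 − (50 + 44 + 77) gives (1,2) = 59.
Row 2: 80 + 47 + 62 + ? = 230, so (2,1) = 41.
Row 4: 68 + 74 + 35 + ? = 230, so (4,2) = 53.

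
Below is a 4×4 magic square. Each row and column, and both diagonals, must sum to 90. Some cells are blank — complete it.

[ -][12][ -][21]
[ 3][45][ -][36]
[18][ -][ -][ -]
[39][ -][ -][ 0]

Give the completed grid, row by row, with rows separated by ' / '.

30 12 27 21 / 3 45 6 36 / 18 24 15 33 / 39 9 42 0

Using row 2: 3 + 45 + 36 + ? → (2,3) = 90 − 84 = 6.
From column 1, 90 − (3 + 18 + 39) gives (1,1) = 30.
Column 4 must total 90; the given cells sum to 57, so (3,4) = 33.
From main diagonal, 90 − (30 + 45 + 0) gives (3,3) = 15.
Anti-diagonal needs 90; the known cells sum to 66, so (3,2) = 24.
Row 1 needs 90; the known cells sum to 63, so (1,3) = 27.
The remaining cell in column 2 is (4,2) = 90 − 81 = 9.
From column 3, 90 − (27 + 6 + 15) gives (4,3) = 42.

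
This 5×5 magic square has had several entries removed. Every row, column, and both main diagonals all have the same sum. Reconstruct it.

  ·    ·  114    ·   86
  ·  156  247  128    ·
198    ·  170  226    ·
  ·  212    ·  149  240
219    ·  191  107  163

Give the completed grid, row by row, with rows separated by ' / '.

Anti-diagonal is already complete: 86 + 128 + 170 + 212 + 219 = 815, so that is the magic constant.
Using row 5: 219 + 191 + 107 + 163 + ? → (5,2) = 815 − 680 = 135.
Column 3 must total 815; the given cells sum to 722, so (4,3) = 93.
The remaining cell in column 4 is (1,4) = 815 − 610 = 205.
Main diagonal: 156 + 170 + 149 + 163 + ? = 815, so (1,1) = 177.
Using row 1: 177 + 114 + 205 + 86 + ? → (1,2) = 815 − 582 = 233.
The remaining cell in row 4 is (4,1) = 815 − 694 = 121.
Column 1: 177 + 198 + 121 + 219 + ? = 815, so (2,1) = 100.
Column 2 needs 815; the known cells sum to 736, so (3,2) = 79.
Row 2 needs 815; the known cells sum to 631, so (2,5) = 184.
Row 3: 198 + 79 + 170 + 226 + ? = 815, so (3,5) = 142.

177 233 114 205 86 / 100 156 247 128 184 / 198 79 170 226 142 / 121 212 93 149 240 / 219 135 191 107 163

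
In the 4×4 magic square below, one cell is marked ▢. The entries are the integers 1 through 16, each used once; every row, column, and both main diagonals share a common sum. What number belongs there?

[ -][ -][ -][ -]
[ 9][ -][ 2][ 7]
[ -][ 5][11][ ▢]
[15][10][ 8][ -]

14

The entries are 1 through 16, which sum to 136, so each line sums to 136/4 = 34.
Row 2 needs 34; the known cells sum to 18, so (2,2) = 16.
The remaining cell in row 4 is (4,4) = 34 − 33 = 1.
Using column 2: 16 + 5 + 10 + ? → (1,2) = 34 − 31 = 3.
From column 3, 34 − (2 + 11 + 8) gives (1,3) = 13.
Main diagonal must total 34; the given cells sum to 28, so (1,1) = 6.
Using anti-diagonal: 2 + 5 + 15 + ? → (1,4) = 34 − 22 = 12.
Using column 1: 6 + 9 + 15 + ? → (3,1) = 34 − 30 = 4.
Column 4 needs 34; the known cells sum to 20, so (3,4) = 14.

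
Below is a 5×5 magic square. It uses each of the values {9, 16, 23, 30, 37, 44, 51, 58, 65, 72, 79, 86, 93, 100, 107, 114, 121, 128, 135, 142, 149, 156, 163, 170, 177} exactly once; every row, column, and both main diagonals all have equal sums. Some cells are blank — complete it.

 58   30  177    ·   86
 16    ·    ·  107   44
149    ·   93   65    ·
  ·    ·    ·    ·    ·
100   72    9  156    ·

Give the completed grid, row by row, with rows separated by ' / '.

The 25 entries sum to 2325, so each line sums to 2325/5 = 465.
Row 1 must total 465; the given cells sum to 351, so (1,4) = 114.
Row 5: 100 + 72 + 9 + 156 + ? = 465, so (5,5) = 128.
Column 1 needs 465; the known cells sum to 323, so (4,1) = 142.
Column 4 needs 465; the known cells sum to 442, so (4,4) = 23.
The remaining cell in main diagonal is (2,2) = 465 − 302 = 163.
Anti-diagonal needs 465; the known cells sum to 386, so (4,2) = 79.
Using row 2: 16 + 163 + 107 + 44 + ? → (2,3) = 465 − 330 = 135.
Column 2 needs 465; the known cells sum to 344, so (3,2) = 121.
Column 3 needs 465; the known cells sum to 414, so (4,3) = 51.
From row 3, 465 − (149 + 121 + 93 + 65) gives (3,5) = 37.
Using row 4: 142 + 79 + 51 + 23 + ? → (4,5) = 465 − 295 = 170.

58 30 177 114 86 / 16 163 135 107 44 / 149 121 93 65 37 / 142 79 51 23 170 / 100 72 9 156 128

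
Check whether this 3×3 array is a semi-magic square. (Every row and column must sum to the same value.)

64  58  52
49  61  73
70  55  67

No — column 2 sums to 174 but row 2 sums to 183.

Row 1: 64 + 58 + 52 = 174.
Row 2: 49 + 61 + 73 = 183.
Row 3: 70 + 55 + 67 = 192.
Column 1: 64 + 49 + 70 = 183.
Column 2: 58 + 61 + 55 = 174.
Column 3: 52 + 73 + 67 = 192.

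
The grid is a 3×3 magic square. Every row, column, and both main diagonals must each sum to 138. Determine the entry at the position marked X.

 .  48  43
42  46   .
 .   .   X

45

Row 1: 48 + 43 + ? = 138, so (1,1) = 47.
Row 2 needs 138; the known cells sum to 88, so (2,3) = 50.
The remaining cell in column 1 is (3,1) = 138 − 89 = 49.
The remaining cell in column 2 is (3,2) = 138 − 94 = 44.
Using column 3: 43 + 50 + ? → (3,3) = 138 − 93 = 45.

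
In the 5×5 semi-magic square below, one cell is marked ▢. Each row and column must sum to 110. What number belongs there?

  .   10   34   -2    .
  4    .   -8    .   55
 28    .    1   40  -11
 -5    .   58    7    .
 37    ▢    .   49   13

-14

Row 3: 28 + 1 + 40 + (-11) + ? = 110, so (3,2) = 52.
Column 1 must total 110; the given cells sum to 64, so (1,1) = 46.
Using column 3: 34 + (-8) + 1 + 58 + ? → (5,3) = 110 − 85 = 25.
From column 4, 110 − (-2 + 40 + 7 + 49) gives (2,4) = 16.
From row 1, 110 − (46 + 10 + 34 + (-2)) gives (1,5) = 22.
Row 2: 4 + (-8) + 16 + 55 + ? = 110, so (2,2) = 43.
Row 5: 37 + 25 + 49 + 13 + ? = 110, so (5,2) = -14.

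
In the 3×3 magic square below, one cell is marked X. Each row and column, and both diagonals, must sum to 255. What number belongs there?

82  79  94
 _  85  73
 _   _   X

Row 2 needs 255; the known cells sum to 158, so (2,1) = 97.
The remaining cell in column 1 is (3,1) = 255 − 179 = 76.
Column 2: 79 + 85 + ? = 255, so (3,2) = 91.
Column 3 needs 255; the known cells sum to 167, so (3,3) = 88.

88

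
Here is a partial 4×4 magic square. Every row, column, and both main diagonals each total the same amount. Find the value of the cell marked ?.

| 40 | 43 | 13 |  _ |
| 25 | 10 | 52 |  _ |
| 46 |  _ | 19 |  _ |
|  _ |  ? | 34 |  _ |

28

Column 3 is complete and sums to 118; that is the magic constant.
Using row 1: 40 + 43 + 13 + ? → (1,4) = 118 − 96 = 22.
Row 2 must total 118; the given cells sum to 87, so (2,4) = 31.
Column 1 needs 118; the known cells sum to 111, so (4,1) = 7.
The remaining cell in main diagonal is (4,4) = 118 − 69 = 49.
Using anti-diagonal: 22 + 52 + 7 + ? → (3,2) = 118 − 81 = 37.
Row 3 must total 118; the given cells sum to 102, so (3,4) = 16.
The remaining cell in row 4 is (4,2) = 118 − 90 = 28.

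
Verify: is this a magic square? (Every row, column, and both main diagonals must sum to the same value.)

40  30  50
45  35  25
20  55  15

No — row 3 sums to 90 but row 2 sums to 105.

Row 1: 40 + 30 + 50 = 120.
Row 2: 45 + 35 + 25 = 105.
Row 3: 20 + 55 + 15 = 90.
Column 1: 40 + 45 + 20 = 105.
Column 2: 30 + 35 + 55 = 120.
Column 3: 50 + 25 + 15 = 90.
Main diagonal: 40 + 35 + 15 = 90.
Anti-diagonal: 50 + 35 + 20 = 105.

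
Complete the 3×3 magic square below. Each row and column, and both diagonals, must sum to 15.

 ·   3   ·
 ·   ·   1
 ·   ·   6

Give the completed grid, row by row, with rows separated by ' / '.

4 3 8 / 9 5 1 / 2 7 6

Using column 3: 1 + 6 + ? → (1,3) = 15 − 7 = 8.
Using row 1: 3 + 8 + ? → (1,1) = 15 − 11 = 4.
The remaining cell in main diagonal is (2,2) = 15 − 10 = 5.
Anti-diagonal needs 15; the known cells sum to 13, so (3,1) = 2.
The remaining cell in row 2 is (2,1) = 15 − 6 = 9.
Row 3 needs 15; the known cells sum to 8, so (3,2) = 7.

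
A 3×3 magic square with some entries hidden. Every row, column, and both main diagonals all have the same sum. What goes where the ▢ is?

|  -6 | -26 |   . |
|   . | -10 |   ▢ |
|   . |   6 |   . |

Column 2 is complete and sums to -30; that is the magic constant.
From row 1, -30 − (-6 + (-26)) gives (1,3) = 2.
Main diagonal: -6 + (-10) + ? = -30, so (3,3) = -14.
Anti-diagonal needs -30; the known cells sum to -8, so (3,1) = -22.
The remaining cell in column 1 is (2,1) = -30 − (-28) = -2.
Using column 3: 2 + (-14) + ? → (2,3) = -30 − (-12) = -18.

-18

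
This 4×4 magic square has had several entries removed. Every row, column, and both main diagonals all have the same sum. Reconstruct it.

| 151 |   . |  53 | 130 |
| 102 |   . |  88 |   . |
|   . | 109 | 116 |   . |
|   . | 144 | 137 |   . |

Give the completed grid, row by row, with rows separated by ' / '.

Column 3 is already complete: 53 + 88 + 116 + 137 = 394, so that is the magic constant.
Row 1 must total 394; the given cells sum to 334, so (1,2) = 60.
Column 2 must total 394; the given cells sum to 313, so (2,2) = 81.
From main diagonal, 394 − (151 + 81 + 116) gives (4,4) = 46.
Using anti-diagonal: 130 + 88 + 109 + ? → (4,1) = 394 − 327 = 67.
Row 2 needs 394; the known cells sum to 271, so (2,4) = 123.
The remaining cell in column 1 is (3,1) = 394 − 320 = 74.
Column 4 must total 394; the given cells sum to 299, so (3,4) = 95.

151 60 53 130 / 102 81 88 123 / 74 109 116 95 / 67 144 137 46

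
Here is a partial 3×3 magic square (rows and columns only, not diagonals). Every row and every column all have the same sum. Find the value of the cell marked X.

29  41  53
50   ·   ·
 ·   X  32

Row 1 is complete and sums to 123; that is the magic constant.
From column 1, 123 − (29 + 50) gives (3,1) = 44.
The remaining cell in column 3 is (2,3) = 123 − 85 = 38.
Row 2 needs 123; the known cells sum to 88, so (2,2) = 35.
Row 3 must total 123; the given cells sum to 76, so (3,2) = 47.

47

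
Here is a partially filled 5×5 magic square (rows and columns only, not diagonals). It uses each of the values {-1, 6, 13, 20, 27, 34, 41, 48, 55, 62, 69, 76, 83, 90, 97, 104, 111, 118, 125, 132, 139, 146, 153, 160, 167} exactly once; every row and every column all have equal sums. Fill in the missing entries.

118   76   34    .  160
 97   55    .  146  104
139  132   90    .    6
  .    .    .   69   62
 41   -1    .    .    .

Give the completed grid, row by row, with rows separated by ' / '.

The 25 entries sum to 2075, so each line sums to 2075/5 = 415.
Row 1: 118 + 76 + 34 + 160 + ? = 415, so (1,4) = 27.
Using row 2: 97 + 55 + 146 + 104 + ? → (2,3) = 415 − 402 = 13.
Using row 3: 139 + 132 + 90 + 6 + ? → (3,4) = 415 − 367 = 48.
From column 1, 415 − (118 + 97 + 139 + 41) gives (4,1) = 20.
From column 2, 415 − (76 + 55 + 132 + (-1)) gives (4,2) = 153.
Using column 4: 27 + 146 + 48 + 69 + ? → (5,4) = 415 − 290 = 125.
Column 5 must total 415; the given cells sum to 332, so (5,5) = 83.
Row 4 must total 415; the given cells sum to 304, so (4,3) = 111.
Using row 5: 41 + (-1) + 125 + 83 + ? → (5,3) = 415 − 248 = 167.

118 76 34 27 160 / 97 55 13 146 104 / 139 132 90 48 6 / 20 153 111 69 62 / 41 -1 167 125 83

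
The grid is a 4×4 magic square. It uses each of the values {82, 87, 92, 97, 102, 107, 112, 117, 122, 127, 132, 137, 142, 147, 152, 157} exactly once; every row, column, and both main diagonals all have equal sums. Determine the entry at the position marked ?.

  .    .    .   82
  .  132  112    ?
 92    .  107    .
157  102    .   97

The 16 entries sum to 1912, so each line sums to 1912/4 = 478.
Row 4 must total 478; the given cells sum to 356, so (4,3) = 122.
The remaining cell in column 3 is (1,3) = 478 − 341 = 137.
From main diagonal, 478 − (132 + 107 + 97) gives (1,1) = 142.
From anti-diagonal, 478 − (82 + 112 + 157) gives (3,2) = 127.
From row 1, 478 − (142 + 137 + 82) gives (1,2) = 117.
Row 3 needs 478; the known cells sum to 326, so (3,4) = 152.
Column 1: 142 + 92 + 157 + ? = 478, so (2,1) = 87.
Column 4 needs 478; the known cells sum to 331, so (2,4) = 147.

147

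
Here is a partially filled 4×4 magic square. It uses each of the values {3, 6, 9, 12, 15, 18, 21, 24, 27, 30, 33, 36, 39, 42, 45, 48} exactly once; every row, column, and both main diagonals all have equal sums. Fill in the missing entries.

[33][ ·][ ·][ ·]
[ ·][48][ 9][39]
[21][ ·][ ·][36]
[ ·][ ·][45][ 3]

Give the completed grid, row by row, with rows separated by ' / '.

The 16 entries sum to 408, so each line sums to 408/4 = 102.
Row 2 must total 102; the given cells sum to 96, so (2,1) = 6.
From column 1, 102 − (33 + 6 + 21) gives (4,1) = 42.
Column 4 needs 102; the known cells sum to 78, so (1,4) = 24.
Main diagonal must total 102; the given cells sum to 84, so (3,3) = 18.
Anti-diagonal must total 102; the given cells sum to 75, so (3,2) = 27.
Row 4: 42 + 45 + 3 + ? = 102, so (4,2) = 12.
Column 2 must total 102; the given cells sum to 87, so (1,2) = 15.
From column 3, 102 − (9 + 18 + 45) gives (1,3) = 30.

33 15 30 24 / 6 48 9 39 / 21 27 18 36 / 42 12 45 3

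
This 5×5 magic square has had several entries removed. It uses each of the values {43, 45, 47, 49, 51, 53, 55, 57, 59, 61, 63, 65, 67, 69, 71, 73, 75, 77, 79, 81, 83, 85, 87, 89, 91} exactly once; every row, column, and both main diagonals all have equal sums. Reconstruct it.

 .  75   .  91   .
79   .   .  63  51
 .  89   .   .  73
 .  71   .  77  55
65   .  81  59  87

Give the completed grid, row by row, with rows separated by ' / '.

The 25 entries sum to 1675, so each line sums to 1675/5 = 335.
Row 5 needs 335; the known cells sum to 292, so (5,2) = 43.
Column 2: 75 + 89 + 71 + 43 + ? = 335, so (2,2) = 57.
The remaining cell in column 4 is (3,4) = 335 − 290 = 45.
Column 5 needs 335; the known cells sum to 266, so (1,5) = 69.
Using anti-diagonal: 69 + 63 + 71 + 65 + ? → (3,3) = 335 − 268 = 67.
The remaining cell in row 2 is (2,3) = 335 − 250 = 85.
Row 3 needs 335; the known cells sum to 274, so (3,1) = 61.
The remaining cell in main diagonal is (1,1) = 335 − 288 = 47.
Row 1 must total 335; the given cells sum to 282, so (1,3) = 53.
Column 1: 47 + 79 + 61 + 65 + ? = 335, so (4,1) = 83.
Column 3: 53 + 85 + 67 + 81 + ? = 335, so (4,3) = 49.

47 75 53 91 69 / 79 57 85 63 51 / 61 89 67 45 73 / 83 71 49 77 55 / 65 43 81 59 87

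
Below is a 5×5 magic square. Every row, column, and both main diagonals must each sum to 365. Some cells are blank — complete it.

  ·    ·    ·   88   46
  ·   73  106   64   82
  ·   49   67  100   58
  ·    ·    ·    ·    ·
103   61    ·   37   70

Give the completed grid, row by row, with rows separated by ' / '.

Row 2 must total 365; the given cells sum to 325, so (2,1) = 40.
Using row 3: 49 + 67 + 100 + 58 + ? → (3,1) = 365 − 274 = 91.
The remaining cell in row 5 is (5,3) = 365 − 271 = 94.
Column 4 needs 365; the known cells sum to 289, so (4,4) = 76.
Using column 5: 46 + 82 + 58 + 70 + ? → (4,5) = 365 − 256 = 109.
From main diagonal, 365 − (73 + 67 + 76 + 70) gives (1,1) = 79.
The remaining cell in anti-diagonal is (4,2) = 365 − 280 = 85.
Column 1 needs 365; the known cells sum to 313, so (4,1) = 52.
Column 2 needs 365; the known cells sum to 268, so (1,2) = 97.
The remaining cell in row 1 is (1,3) = 365 − 310 = 55.
Row 4 needs 365; the known cells sum to 322, so (4,3) = 43.

79 97 55 88 46 / 40 73 106 64 82 / 91 49 67 100 58 / 52 85 43 76 109 / 103 61 94 37 70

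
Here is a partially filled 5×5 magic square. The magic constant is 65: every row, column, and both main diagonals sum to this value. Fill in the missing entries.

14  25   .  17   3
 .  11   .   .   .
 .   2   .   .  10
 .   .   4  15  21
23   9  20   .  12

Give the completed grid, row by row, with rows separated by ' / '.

Row 1 must total 65; the given cells sum to 59, so (1,3) = 6.
The remaining cell in row 5 is (5,4) = 65 − 64 = 1.
Using column 2: 25 + 11 + 2 + 9 + ? → (4,2) = 65 − 47 = 18.
Column 5 needs 65; the known cells sum to 46, so (2,5) = 19.
From main diagonal, 65 − (14 + 11 + 15 + 12) gives (3,3) = 13.
The remaining cell in anti-diagonal is (2,4) = 65 − 57 = 8.
From row 4, 65 − (18 + 4 + 15 + 21) gives (4,1) = 7.
Column 3: 6 + 13 + 4 + 20 + ? = 65, so (2,3) = 22.
The remaining cell in column 4 is (3,4) = 65 − 41 = 24.
From row 2, 65 − (11 + 22 + 8 + 19) gives (2,1) = 5.
From row 3, 65 − (2 + 13 + 24 + 10) gives (3,1) = 16.

14 25 6 17 3 / 5 11 22 8 19 / 16 2 13 24 10 / 7 18 4 15 21 / 23 9 20 1 12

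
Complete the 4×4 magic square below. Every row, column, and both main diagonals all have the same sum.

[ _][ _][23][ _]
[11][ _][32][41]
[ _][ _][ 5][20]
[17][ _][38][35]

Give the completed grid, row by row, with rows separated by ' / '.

44 29 23 2 / 11 14 32 41 / 26 47 5 20 / 17 8 38 35

Column 3 is already complete: 23 + 32 + 5 + 38 = 98, so that is the magic constant.
The remaining cell in row 2 is (2,2) = 98 − 84 = 14.
Using row 4: 17 + 38 + 35 + ? → (4,2) = 98 − 90 = 8.
Column 4 must total 98; the given cells sum to 96, so (1,4) = 2.
The remaining cell in main diagonal is (1,1) = 98 − 54 = 44.
Anti-diagonal needs 98; the known cells sum to 51, so (3,2) = 47.
Row 1: 44 + 23 + 2 + ? = 98, so (1,2) = 29.
The remaining cell in row 3 is (3,1) = 98 − 72 = 26.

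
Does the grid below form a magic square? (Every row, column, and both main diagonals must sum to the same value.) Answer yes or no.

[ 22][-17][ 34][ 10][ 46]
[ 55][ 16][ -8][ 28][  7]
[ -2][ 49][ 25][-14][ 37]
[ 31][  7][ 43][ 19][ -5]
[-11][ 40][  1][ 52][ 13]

No — anti-diagonal sums to 95 but column 5 sums to 98.

Row 1: 22 + (-17) + 34 + 10 + 46 = 95.
Row 2: 55 + 16 + (-8) + 28 + 7 = 98.
Row 3: -2 + 49 + 25 + (-14) + 37 = 95.
Row 4: 31 + 7 + 43 + 19 + (-5) = 95.
Row 5: -11 + 40 + 1 + 52 + 13 = 95.
Column 1: 22 + 55 + (-2) + 31 + (-11) = 95.
Column 2: -17 + 16 + 49 + 7 + 40 = 95.
Column 3: 34 + (-8) + 25 + 43 + 1 = 95.
Column 4: 10 + 28 + (-14) + 19 + 52 = 95.
Column 5: 46 + 7 + 37 + (-5) + 13 = 98.
Main diagonal: 22 + 16 + 25 + 19 + 13 = 95.
Anti-diagonal: 46 + 28 + 25 + 7 + (-11) = 95.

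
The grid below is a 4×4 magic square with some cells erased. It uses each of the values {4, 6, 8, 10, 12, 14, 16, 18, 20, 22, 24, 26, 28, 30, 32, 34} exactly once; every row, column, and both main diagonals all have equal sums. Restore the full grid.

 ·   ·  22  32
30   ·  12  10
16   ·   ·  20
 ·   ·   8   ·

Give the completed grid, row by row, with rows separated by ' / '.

The 16 entries sum to 304, so each line sums to 304/4 = 76.
Using row 2: 30 + 12 + 10 + ? → (2,2) = 76 − 52 = 24.
Column 3 must total 76; the given cells sum to 42, so (3,3) = 34.
The remaining cell in column 4 is (4,4) = 76 − 62 = 14.
From main diagonal, 76 − (24 + 34 + 14) gives (1,1) = 4.
Using row 1: 4 + 22 + 32 + ? → (1,2) = 76 − 58 = 18.
From row 3, 76 − (16 + 34 + 20) gives (3,2) = 6.
Column 1: 4 + 30 + 16 + ? = 76, so (4,1) = 26.
Column 2 must total 76; the given cells sum to 48, so (4,2) = 28.

4 18 22 32 / 30 24 12 10 / 16 6 34 20 / 26 28 8 14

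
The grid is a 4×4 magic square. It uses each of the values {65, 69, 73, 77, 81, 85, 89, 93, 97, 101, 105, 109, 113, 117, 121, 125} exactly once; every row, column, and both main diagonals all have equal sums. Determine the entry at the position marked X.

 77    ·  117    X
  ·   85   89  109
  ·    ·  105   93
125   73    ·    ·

The 16 entries sum to 1520, so each line sums to 1520/4 = 380.
From row 2, 380 − (85 + 89 + 109) gives (2,1) = 97.
From column 1, 380 − (77 + 97 + 125) gives (3,1) = 81.
Column 3: 117 + 89 + 105 + ? = 380, so (4,3) = 69.
Using main diagonal: 77 + 85 + 105 + ? → (4,4) = 380 − 267 = 113.
The remaining cell in row 3 is (3,2) = 380 − 279 = 101.
Using column 2: 85 + 101 + 73 + ? → (1,2) = 380 − 259 = 121.
Column 4 must total 380; the given cells sum to 315, so (1,4) = 65.

65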